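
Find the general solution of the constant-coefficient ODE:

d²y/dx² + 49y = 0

Characteristic equation: r² + 49 = 0
Roots: r = ±7i (complex conjugates)
General solution: y = C₁cos(7x) + C₂sin(7x)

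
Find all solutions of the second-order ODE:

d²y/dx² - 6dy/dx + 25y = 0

Characteristic equation: r² - 6r + 25 = 0
Roots: r = 3 ± 4i (complex conjugates)
General solution: y = e^(3x)(C₁cos(4x) + C₂sin(4x))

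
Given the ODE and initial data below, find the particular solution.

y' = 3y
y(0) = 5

General solution: y = Ce^(3x)
Applying IC y(0) = 5:
Particular solution: y = 5e^(3x)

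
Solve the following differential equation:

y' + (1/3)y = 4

Using integrating factor method:

General solution: y = 12 + Ce^(-x/3)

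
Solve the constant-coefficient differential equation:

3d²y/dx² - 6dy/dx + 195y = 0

Characteristic equation: 3r² - 6r + 195 = 0
Divide by 3: r² - 2r + 65 = 0
Roots: r = 1 ± 8i (complex conjugates)
General solution: y = e^x(C₁cos(8x) + C₂sin(8x))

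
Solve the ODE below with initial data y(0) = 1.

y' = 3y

General solution: y = Ce^(3x)
Applying IC y(0) = 1:
Particular solution: y = e^(3x)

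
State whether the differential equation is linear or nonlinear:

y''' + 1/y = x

Nonlinear (1/y term)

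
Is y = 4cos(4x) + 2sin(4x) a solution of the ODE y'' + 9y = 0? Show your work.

Verification:
y'' = -64cos(4x) - 32sin(4x)
y'' + 9y ≠ 0 (frequency mismatch: got 16 instead of 9)

No, it is not a solution.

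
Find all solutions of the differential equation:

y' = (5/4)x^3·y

Separating variables and integrating:
ln|y| = 5x^4/16 + C

General solution: y = Ce^(5x^4/16)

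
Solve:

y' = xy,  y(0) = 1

General solution: y = Ce^(x²/2)
Applying IC y(0) = 1:
Particular solution: y = e^(x²/2)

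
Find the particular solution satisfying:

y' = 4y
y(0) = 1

General solution: y = Ce^(4x)
Applying IC y(0) = 1:
Particular solution: y = e^(4x)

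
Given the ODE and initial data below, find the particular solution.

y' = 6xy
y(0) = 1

General solution: y = Ce^(3x²)
Applying IC y(0) = 1:
Particular solution: y = e^(3x²)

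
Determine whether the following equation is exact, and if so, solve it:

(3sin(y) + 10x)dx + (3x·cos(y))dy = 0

Verify exactness: ∂M/∂y = ∂N/∂x ✓
Find F(x,y) such that ∂F/∂x = M, ∂F/∂y = N
Solution: 3x·sin(y) + 5x² = C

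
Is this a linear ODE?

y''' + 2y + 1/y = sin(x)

No. Nonlinear (1/y term)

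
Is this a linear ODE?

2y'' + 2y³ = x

No. Nonlinear (y³ term)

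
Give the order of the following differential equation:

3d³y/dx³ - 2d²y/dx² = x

The order is 3 (highest derivative is of order 3).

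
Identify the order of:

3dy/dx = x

The order is 1 (highest derivative is of order 1).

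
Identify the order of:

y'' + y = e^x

The order is 2 (highest derivative is of order 2).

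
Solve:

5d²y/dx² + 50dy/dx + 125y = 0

Characteristic equation: 5r² + 50r + 125 = 0
Divide by 5: r² + 10r + 25 = 0
Factored: (r + 5)² = 0
Repeated root: r = -5
General solution: y = (C₁ + C₂x)e^(-5x)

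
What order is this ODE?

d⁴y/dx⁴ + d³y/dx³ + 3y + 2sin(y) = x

The order is 4 (highest derivative is of order 4).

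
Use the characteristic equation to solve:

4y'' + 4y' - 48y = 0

Characteristic equation: 4r² + 4r - 48 = 0
Divide by 4: r² + r - 12 = 0
Roots: r = 3, -4 (distinct real)
General solution: y = C₁e^(3x) + C₂e^(-4x)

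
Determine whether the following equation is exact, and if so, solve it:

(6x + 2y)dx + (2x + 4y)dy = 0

Verify exactness: ∂M/∂y = ∂N/∂x ✓
Find F(x,y) such that ∂F/∂x = M, ∂F/∂y = N
Solution: 3x² + 2xy + 2y² = C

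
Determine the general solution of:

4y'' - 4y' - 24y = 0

Characteristic equation: 4r² - 4r - 24 = 0
Divide by 4: r² - r - 6 = 0
Roots: r = 3, -2 (distinct real)
General solution: y = C₁e^(3x) + C₂e^(-2x)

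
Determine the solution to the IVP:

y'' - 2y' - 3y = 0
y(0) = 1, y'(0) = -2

General solution: y = C₁e^(3x) + C₂e^(-x)
Applying ICs: C₁ = -1/4, C₂ = 5/4
Particular solution: y = -(1/4)e^(3x) + (5/4)e^(-x)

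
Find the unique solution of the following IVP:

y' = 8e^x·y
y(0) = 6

General solution: y = Ce^(8e^x)
Applying IC y(0) = 6:
Particular solution: y = 6e^(8(e^x - 1))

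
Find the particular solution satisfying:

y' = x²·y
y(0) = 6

General solution: y = Ce^(x³/3)
Applying IC y(0) = 6:
Particular solution: y = 6e^(x³/3)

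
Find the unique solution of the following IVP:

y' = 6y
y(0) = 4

General solution: y = Ce^(6x)
Applying IC y(0) = 4:
Particular solution: y = 4e^(6x)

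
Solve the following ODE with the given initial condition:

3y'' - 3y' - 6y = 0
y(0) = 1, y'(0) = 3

General solution: y = C₁e^(2x) + C₂e^(-x)
Applying ICs: C₁ = 4/3, C₂ = -1/3
Particular solution: y = (4/3)e^(2x) - (1/3)e^(-x)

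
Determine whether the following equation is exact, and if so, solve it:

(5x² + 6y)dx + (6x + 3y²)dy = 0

Verify exactness: ∂M/∂y = ∂N/∂x ✓
Find F(x,y) such that ∂F/∂x = M, ∂F/∂y = N
Solution: 5x³/3 + 6xy + y³ = C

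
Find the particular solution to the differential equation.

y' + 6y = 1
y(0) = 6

General solution: y = 1/6 + Ce^(-6x)
Applying y(0) = 6: C = 6 - 1/6 = 35/6
Particular solution: y = 1/6 + (35/6)e^(-6x)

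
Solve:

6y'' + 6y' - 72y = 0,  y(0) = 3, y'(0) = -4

General solution: y = C₁e^(3x) + C₂e^(-4x)
Applying ICs: C₁ = 8/7, C₂ = 13/7
Particular solution: y = (8/7)e^(3x) + (13/7)e^(-4x)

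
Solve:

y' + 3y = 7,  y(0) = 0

General solution: y = 7/3 + Ce^(-3x)
Applying y(0) = 0: C = 0 - 7/3 = -7/3
Particular solution: y = 7/3 - (7/3)e^(-3x)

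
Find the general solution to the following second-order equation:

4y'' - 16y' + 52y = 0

Characteristic equation: 4r² - 16r + 52 = 0
Divide by 4: r² - 4r + 13 = 0
Roots: r = 2 ± 3i (complex conjugates)
General solution: y = e^(2x)(C₁cos(3x) + C₂sin(3x))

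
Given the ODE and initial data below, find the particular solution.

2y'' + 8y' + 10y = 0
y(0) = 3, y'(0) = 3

General solution: y = e^(-2x)(C₁cos(x) + C₂sin(x))
Complex roots r = -2 ± i
Applying ICs: C₁ = 3, C₂ = 9
Particular solution: y = e^(-2x)(3cos(x) + 9sin(x))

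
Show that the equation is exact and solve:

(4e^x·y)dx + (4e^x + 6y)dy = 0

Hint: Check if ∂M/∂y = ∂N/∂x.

Verify exactness: ∂M/∂y = ∂N/∂x ✓
Find F(x,y) such that ∂F/∂x = M, ∂F/∂y = N
Solution: 4e^x·y + 3y² = C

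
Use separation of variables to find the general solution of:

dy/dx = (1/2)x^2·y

Separating variables and integrating:
ln|y| = x^3/6 + C

General solution: y = Ce^(x^3/6)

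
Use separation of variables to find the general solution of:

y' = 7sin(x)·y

Separating variables and integrating:
ln|y| = -7cos(x) + C

General solution: y = Ce^(-7cos(x))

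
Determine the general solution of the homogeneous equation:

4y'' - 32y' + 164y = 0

Characteristic equation: 4r² - 32r + 164 = 0
Divide by 4: r² - 8r + 41 = 0
Roots: r = 4 ± 5i (complex conjugates)
General solution: y = e^(4x)(C₁cos(5x) + C₂sin(5x))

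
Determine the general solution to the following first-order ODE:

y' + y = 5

Using integrating factor method:

General solution: y = 5 + Ce^(-x)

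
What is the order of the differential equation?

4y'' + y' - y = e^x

The order is 2 (highest derivative is of order 2).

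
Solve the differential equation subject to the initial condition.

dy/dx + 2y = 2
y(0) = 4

General solution: y = 1 + Ce^(-2x)
Applying y(0) = 4: C = 4 - 1 = 3
Particular solution: y = 1 + 3e^(-2x)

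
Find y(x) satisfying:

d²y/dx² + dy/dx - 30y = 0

Characteristic equation: r² + r - 30 = 0
Roots: r = 5, -6 (distinct real)
General solution: y = C₁e^(5x) + C₂e^(-6x)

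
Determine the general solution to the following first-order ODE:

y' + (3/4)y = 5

Using integrating factor method:

General solution: y = 20/3 + Ce^(-3x/4)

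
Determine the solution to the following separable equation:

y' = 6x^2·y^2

Separating variables and integrating:
-1/y = 2x^3 + C

General solution: y^-1 = -2x^3 + C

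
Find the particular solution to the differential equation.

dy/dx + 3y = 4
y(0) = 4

General solution: y = 4/3 + Ce^(-3x)
Applying y(0) = 4: C = 4 - 4/3 = 8/3
Particular solution: y = 4/3 + (8/3)e^(-3x)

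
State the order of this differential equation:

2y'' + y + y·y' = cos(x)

The order is 2 (highest derivative is of order 2).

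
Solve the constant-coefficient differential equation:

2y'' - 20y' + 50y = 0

Characteristic equation: 2r² - 20r + 50 = 0
Divide by 2: r² - 10r + 25 = 0
Factored: (r - 5)² = 0
Repeated root: r = 5
General solution: y = (C₁ + C₂x)e^(5x)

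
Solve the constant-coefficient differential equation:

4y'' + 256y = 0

Characteristic equation: 4r² + 256 = 0
Divide by 4: r² + 64 = 0
Roots: r = ±8i (complex conjugates)
General solution: y = C₁cos(8x) + C₂sin(8x)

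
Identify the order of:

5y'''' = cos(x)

The order is 4 (highest derivative is of order 4).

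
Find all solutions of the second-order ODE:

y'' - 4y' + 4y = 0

Characteristic equation: r² - 4r + 4 = 0
Factored: (r - 2)² = 0
Repeated root: r = 2
General solution: y = (C₁ + C₂x)e^(2x)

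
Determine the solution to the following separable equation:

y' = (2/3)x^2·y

Separating variables and integrating:
ln|y| = 2x^3/9 + C

General solution: y = Ce^(2x^3/9)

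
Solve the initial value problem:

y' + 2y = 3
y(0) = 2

General solution: y = 3/2 + Ce^(-2x)
Applying y(0) = 2: C = 2 - 3/2 = 1/2
Particular solution: y = 3/2 + (1/2)e^(-2x)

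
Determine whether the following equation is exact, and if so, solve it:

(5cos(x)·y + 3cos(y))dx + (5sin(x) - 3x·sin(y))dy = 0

Verify exactness: ∂M/∂y = ∂N/∂x ✓
Find F(x,y) such that ∂F/∂x = M, ∂F/∂y = N
Solution: 5sin(x)·y + 3x·cos(y) = C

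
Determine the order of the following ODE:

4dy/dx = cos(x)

The order is 1 (highest derivative is of order 1).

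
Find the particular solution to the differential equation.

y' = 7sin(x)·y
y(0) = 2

General solution: y = Ce^(-7cos(x))
Applying IC y(0) = 2:
Particular solution: y = 2e^(7(1-cos(x)))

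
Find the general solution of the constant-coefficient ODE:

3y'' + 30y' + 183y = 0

Characteristic equation: 3r² + 30r + 183 = 0
Divide by 3: r² + 10r + 61 = 0
Roots: r = -5 ± 6i (complex conjugates)
General solution: y = e^(-5x)(C₁cos(6x) + C₂sin(6x))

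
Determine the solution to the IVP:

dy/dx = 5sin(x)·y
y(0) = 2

General solution: y = Ce^(-5cos(x))
Applying IC y(0) = 2:
Particular solution: y = 2e^(5(1-cos(x)))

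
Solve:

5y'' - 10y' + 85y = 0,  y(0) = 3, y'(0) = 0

General solution: y = e^x(C₁cos(4x) + C₂sin(4x))
Complex roots r = 1 ± 4i
Applying ICs: C₁ = 3, C₂ = -3/4
Particular solution: y = e^x(3cos(4x) - (3/4)sin(4x))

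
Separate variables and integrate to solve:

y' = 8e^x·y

Separating variables and integrating:
ln|y| = 8e^x + C

General solution: y = Ce^(8e^x)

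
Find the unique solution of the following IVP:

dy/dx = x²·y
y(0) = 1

General solution: y = Ce^(x³/3)
Applying IC y(0) = 1:
Particular solution: y = e^(x³/3)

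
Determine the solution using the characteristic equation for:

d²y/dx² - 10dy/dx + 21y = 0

Characteristic equation: r² - 10r + 21 = 0
Roots: r = 7, 3 (distinct real)
General solution: y = C₁e^(7x) + C₂e^(3x)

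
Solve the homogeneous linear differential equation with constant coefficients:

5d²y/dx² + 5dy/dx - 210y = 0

Characteristic equation: 5r² + 5r - 210 = 0
Divide by 5: r² + r - 42 = 0
Roots: r = 6, -7 (distinct real)
General solution: y = C₁e^(6x) + C₂e^(-7x)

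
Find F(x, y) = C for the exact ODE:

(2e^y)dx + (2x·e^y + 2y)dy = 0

Verify exactness: ∂M/∂y = ∂N/∂x ✓
Find F(x,y) such that ∂F/∂x = M, ∂F/∂y = N
Solution: 2x·e^y + y² = C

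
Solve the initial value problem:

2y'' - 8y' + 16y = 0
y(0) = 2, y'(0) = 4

General solution: y = e^(2x)(C₁cos(2x) + C₂sin(2x))
Complex roots r = 2 ± 2i
Applying ICs: C₁ = 2, C₂ = 0
Particular solution: y = e^(2x)(2cos(2x))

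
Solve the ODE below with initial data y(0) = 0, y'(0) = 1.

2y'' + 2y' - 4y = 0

General solution: y = C₁e^x + C₂e^(-2x)
Applying ICs: C₁ = 1/3, C₂ = -1/3
Particular solution: y = (1/3)e^x - (1/3)e^(-2x)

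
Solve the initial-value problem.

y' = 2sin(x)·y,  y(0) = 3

General solution: y = Ce^(-2cos(x))
Applying IC y(0) = 3:
Particular solution: y = 3e^(2(1-cos(x)))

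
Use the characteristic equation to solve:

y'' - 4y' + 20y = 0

Characteristic equation: r² - 4r + 20 = 0
Roots: r = 2 ± 4i (complex conjugates)
General solution: y = e^(2x)(C₁cos(4x) + C₂sin(4x))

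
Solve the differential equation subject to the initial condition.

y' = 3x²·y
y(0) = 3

General solution: y = Ce^(x³)
Applying IC y(0) = 3:
Particular solution: y = 3e^(x³)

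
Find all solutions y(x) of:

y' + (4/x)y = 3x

Using integrating factor method:

General solution: y = (1/2)x^2 + Cx^(-4)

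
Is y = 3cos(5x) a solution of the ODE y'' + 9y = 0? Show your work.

Verification:
y'' = -75cos(5x)
y'' + 9y ≠ 0 (frequency mismatch: got 25 instead of 9)

No, it is not a solution.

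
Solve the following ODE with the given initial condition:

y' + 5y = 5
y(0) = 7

General solution: y = 1 + Ce^(-5x)
Applying y(0) = 7: C = 7 - 1 = 6
Particular solution: y = 1 + 6e^(-5x)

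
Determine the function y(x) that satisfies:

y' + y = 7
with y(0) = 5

General solution: y = 7 + Ce^(-x)
Applying y(0) = 5: C = 5 - 7 = -2
Particular solution: y = 7 - 2e^(-x)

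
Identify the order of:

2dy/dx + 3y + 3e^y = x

The order is 1 (highest derivative is of order 1).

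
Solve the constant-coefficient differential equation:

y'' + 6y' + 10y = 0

Characteristic equation: r² + 6r + 10 = 0
Roots: r = -3 ± i (complex conjugates)
General solution: y = e^(-3x)(C₁cos(x) + C₂sin(x))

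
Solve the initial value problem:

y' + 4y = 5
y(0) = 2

General solution: y = 5/4 + Ce^(-4x)
Applying y(0) = 2: C = 2 - 5/4 = 3/4
Particular solution: y = 5/4 + (3/4)e^(-4x)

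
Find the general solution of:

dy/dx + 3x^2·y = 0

Using integrating factor method:

General solution: y = Ce^(-x^3)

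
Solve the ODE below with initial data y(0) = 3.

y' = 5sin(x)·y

General solution: y = Ce^(-5cos(x))
Applying IC y(0) = 3:
Particular solution: y = 3e^(5(1-cos(x)))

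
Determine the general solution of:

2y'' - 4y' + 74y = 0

Characteristic equation: 2r² - 4r + 74 = 0
Divide by 2: r² - 2r + 37 = 0
Roots: r = 1 ± 6i (complex conjugates)
General solution: y = e^x(C₁cos(6x) + C₂sin(6x))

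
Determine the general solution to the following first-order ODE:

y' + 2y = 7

Using integrating factor method:

General solution: y = 7/2 + Ce^(-2x)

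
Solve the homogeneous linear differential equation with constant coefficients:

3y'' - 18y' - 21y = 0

Characteristic equation: 3r² - 18r - 21 = 0
Divide by 3: r² - 6r - 7 = 0
Roots: r = 7, -1 (distinct real)
General solution: y = C₁e^(7x) + C₂e^(-x)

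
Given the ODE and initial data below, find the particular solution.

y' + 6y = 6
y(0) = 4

General solution: y = 1 + Ce^(-6x)
Applying y(0) = 4: C = 4 - 1 = 3
Particular solution: y = 1 + 3e^(-6x)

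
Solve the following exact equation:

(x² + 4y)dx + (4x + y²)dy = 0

Verify exactness: ∂M/∂y = ∂N/∂x ✓
Find F(x,y) such that ∂F/∂x = M, ∂F/∂y = N
Solution: x³/3 + 4xy + y³/3 = C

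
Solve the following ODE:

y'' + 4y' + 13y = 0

Characteristic equation: r² + 4r + 13 = 0
Roots: r = -2 ± 3i (complex conjugates)
General solution: y = e^(-2x)(C₁cos(3x) + C₂sin(3x))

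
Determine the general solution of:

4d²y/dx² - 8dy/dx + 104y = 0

Characteristic equation: 4r² - 8r + 104 = 0
Divide by 4: r² - 2r + 26 = 0
Roots: r = 1 ± 5i (complex conjugates)
General solution: y = e^x(C₁cos(5x) + C₂sin(5x))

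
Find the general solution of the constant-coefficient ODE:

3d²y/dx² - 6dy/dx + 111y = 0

Characteristic equation: 3r² - 6r + 111 = 0
Divide by 3: r² - 2r + 37 = 0
Roots: r = 1 ± 6i (complex conjugates)
General solution: y = e^x(C₁cos(6x) + C₂sin(6x))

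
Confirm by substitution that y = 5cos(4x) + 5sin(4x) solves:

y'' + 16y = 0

Verification:
y'' = -80cos(4x) - 80sin(4x)
y'' + 16y = 0 ✓

Yes, it is a solution.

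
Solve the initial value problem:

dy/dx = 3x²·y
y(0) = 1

General solution: y = Ce^(x³)
Applying IC y(0) = 1:
Particular solution: y = e^(x³)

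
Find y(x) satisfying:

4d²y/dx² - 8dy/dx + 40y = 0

Characteristic equation: 4r² - 8r + 40 = 0
Divide by 4: r² - 2r + 10 = 0
Roots: r = 1 ± 3i (complex conjugates)
General solution: y = e^x(C₁cos(3x) + C₂sin(3x))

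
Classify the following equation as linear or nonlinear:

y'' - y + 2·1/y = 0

Nonlinear (1/y term)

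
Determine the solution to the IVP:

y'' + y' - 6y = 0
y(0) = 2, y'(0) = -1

General solution: y = C₁e^(2x) + C₂e^(-3x)
Applying ICs: C₁ = 1, C₂ = 1
Particular solution: y = e^(2x) + e^(-3x)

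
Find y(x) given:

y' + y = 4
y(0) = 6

General solution: y = 4 + Ce^(-x)
Applying y(0) = 6: C = 6 - 4 = 2
Particular solution: y = 4 + 2e^(-x)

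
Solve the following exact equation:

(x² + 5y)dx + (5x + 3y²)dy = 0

Verify exactness: ∂M/∂y = ∂N/∂x ✓
Find F(x,y) such that ∂F/∂x = M, ∂F/∂y = N
Solution: x³/3 + 5xy + y³ = C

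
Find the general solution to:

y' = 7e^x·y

Separating variables and integrating:
ln|y| = 7e^x + C

General solution: y = Ce^(7e^x)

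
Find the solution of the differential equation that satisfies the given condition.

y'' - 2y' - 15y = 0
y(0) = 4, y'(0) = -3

General solution: y = C₁e^(5x) + C₂e^(-3x)
Applying ICs: C₁ = 9/8, C₂ = 23/8
Particular solution: y = (9/8)e^(5x) + (23/8)e^(-3x)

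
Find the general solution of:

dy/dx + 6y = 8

Using integrating factor method:

General solution: y = 4/3 + Ce^(-6x)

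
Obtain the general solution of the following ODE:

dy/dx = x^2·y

Separating variables and integrating:
ln|y| = x^3/3 + C

General solution: y = Ce^(x^3/3)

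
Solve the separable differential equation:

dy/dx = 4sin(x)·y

Separating variables and integrating:
ln|y| = -4cos(x) + C

General solution: y = Ce^(-4cos(x))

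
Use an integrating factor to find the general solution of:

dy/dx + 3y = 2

Using integrating factor method:

General solution: y = 2/3 + Ce^(-3x)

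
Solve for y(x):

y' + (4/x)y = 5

Using integrating factor method:

General solution: y = x + Cx^(-4)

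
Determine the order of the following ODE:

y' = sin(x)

The order is 1 (highest derivative is of order 1).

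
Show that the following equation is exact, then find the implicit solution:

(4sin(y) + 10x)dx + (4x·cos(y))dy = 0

Verify exactness: ∂M/∂y = ∂N/∂x ✓
Find F(x,y) such that ∂F/∂x = M, ∂F/∂y = N
Solution: 4x·sin(y) + 5x² = C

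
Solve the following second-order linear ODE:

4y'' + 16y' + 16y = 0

Characteristic equation: 4r² + 16r + 16 = 0
Divide by 4: r² + 4r + 4 = 0
Factored: (r + 2)² = 0
Repeated root: r = -2
General solution: y = (C₁ + C₂x)e^(-2x)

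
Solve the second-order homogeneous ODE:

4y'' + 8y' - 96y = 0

Characteristic equation: 4r² + 8r - 96 = 0
Divide by 4: r² + 2r - 24 = 0
Roots: r = 4, -6 (distinct real)
General solution: y = C₁e^(4x) + C₂e^(-6x)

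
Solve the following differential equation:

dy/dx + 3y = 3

Using integrating factor method:

General solution: y = 1 + Ce^(-3x)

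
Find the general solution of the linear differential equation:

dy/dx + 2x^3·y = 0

Using integrating factor method:

General solution: y = Ce^(-x^4/2)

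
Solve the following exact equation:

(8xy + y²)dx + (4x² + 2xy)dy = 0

Verify exactness: ∂M/∂y = ∂N/∂x ✓
Find F(x,y) such that ∂F/∂x = M, ∂F/∂y = N
Solution: 4x²y + xy² = C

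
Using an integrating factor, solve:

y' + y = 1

Using integrating factor method:

General solution: y = 1 + Ce^(-x)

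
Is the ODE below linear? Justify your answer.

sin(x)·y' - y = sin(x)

Yes. Linear (y and its derivatives appear to the first power only, no products of y terms)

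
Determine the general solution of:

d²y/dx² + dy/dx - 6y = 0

Characteristic equation: r² + r - 6 = 0
Roots: r = 2, -3 (distinct real)
General solution: y = C₁e^(2x) + C₂e^(-3x)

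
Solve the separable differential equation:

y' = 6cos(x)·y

Separating variables and integrating:
ln|y| = 6sin(x) + C

General solution: y = Ce^(6sin(x))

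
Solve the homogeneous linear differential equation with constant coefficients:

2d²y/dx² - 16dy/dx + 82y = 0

Characteristic equation: 2r² - 16r + 82 = 0
Divide by 2: r² - 8r + 41 = 0
Roots: r = 4 ± 5i (complex conjugates)
General solution: y = e^(4x)(C₁cos(5x) + C₂sin(5x))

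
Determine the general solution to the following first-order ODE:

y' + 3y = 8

Using integrating factor method:

General solution: y = 8/3 + Ce^(-3x)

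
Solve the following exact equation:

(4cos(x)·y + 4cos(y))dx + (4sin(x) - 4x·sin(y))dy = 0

Verify exactness: ∂M/∂y = ∂N/∂x ✓
Find F(x,y) such that ∂F/∂x = M, ∂F/∂y = N
Solution: 4sin(x)·y + 4x·cos(y) = C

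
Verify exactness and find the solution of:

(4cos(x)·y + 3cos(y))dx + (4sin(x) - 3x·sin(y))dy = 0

Verify exactness: ∂M/∂y = ∂N/∂x ✓
Find F(x,y) such that ∂F/∂x = M, ∂F/∂y = N
Solution: 4sin(x)·y + 3x·cos(y) = C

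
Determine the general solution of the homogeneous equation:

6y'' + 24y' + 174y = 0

Characteristic equation: 6r² + 24r + 174 = 0
Divide by 6: r² + 4r + 29 = 0
Roots: r = -2 ± 5i (complex conjugates)
General solution: y = e^(-2x)(C₁cos(5x) + C₂sin(5x))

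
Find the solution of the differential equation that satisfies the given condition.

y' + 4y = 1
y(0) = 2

General solution: y = 1/4 + Ce^(-4x)
Applying y(0) = 2: C = 2 - 1/4 = 7/4
Particular solution: y = 1/4 + (7/4)e^(-4x)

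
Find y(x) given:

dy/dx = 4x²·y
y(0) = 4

General solution: y = Ce^(4x³/3)
Applying IC y(0) = 4:
Particular solution: y = 4e^(4x³/3)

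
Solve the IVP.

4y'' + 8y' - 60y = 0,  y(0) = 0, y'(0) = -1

General solution: y = C₁e^(3x) + C₂e^(-5x)
Applying ICs: C₁ = -1/8, C₂ = 1/8
Particular solution: y = -(1/8)e^(3x) + (1/8)e^(-5x)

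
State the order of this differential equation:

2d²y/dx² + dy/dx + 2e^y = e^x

The order is 2 (highest derivative is of order 2).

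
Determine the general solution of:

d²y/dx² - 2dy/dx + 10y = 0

Characteristic equation: r² - 2r + 10 = 0
Roots: r = 1 ± 3i (complex conjugates)
General solution: y = e^x(C₁cos(3x) + C₂sin(3x))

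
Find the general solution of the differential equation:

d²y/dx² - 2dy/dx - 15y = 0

Characteristic equation: r² - 2r - 15 = 0
Roots: r = 5, -3 (distinct real)
General solution: y = C₁e^(5x) + C₂e^(-3x)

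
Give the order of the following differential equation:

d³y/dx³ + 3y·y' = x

The order is 3 (highest derivative is of order 3).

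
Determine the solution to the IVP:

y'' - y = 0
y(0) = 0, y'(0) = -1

General solution: y = C₁e^x + C₂e^(-x)
Applying ICs: C₁ = -1/2, C₂ = 1/2
Particular solution: y = -(1/2)e^x + (1/2)e^(-x)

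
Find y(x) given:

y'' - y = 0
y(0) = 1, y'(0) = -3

General solution: y = C₁e^x + C₂e^(-x)
Applying ICs: C₁ = -1, C₂ = 2
Particular solution: y = -e^x + 2e^(-x)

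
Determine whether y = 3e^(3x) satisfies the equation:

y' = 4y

Verification:
y = 3e^(3x)
y' = 9e^(3x)
But 4y = 12e^(3x)
y' ≠ 4y — the derivative does not match

No, it is not a solution.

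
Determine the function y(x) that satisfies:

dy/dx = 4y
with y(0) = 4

General solution: y = Ce^(4x)
Applying IC y(0) = 4:
Particular solution: y = 4e^(4x)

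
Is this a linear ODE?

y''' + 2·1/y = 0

No. Nonlinear (1/y term)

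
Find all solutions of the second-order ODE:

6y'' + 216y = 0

Characteristic equation: 6r² + 216 = 0
Divide by 6: r² + 36 = 0
Roots: r = ±6i (complex conjugates)
General solution: y = C₁cos(6x) + C₂sin(6x)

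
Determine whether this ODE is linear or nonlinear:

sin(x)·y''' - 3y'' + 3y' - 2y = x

Linear (y and its derivatives appear to the first power only, no products of y terms)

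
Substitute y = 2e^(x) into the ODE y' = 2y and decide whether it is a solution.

Verification:
y = 2e^(x)
y' = 2e^(x)
But 2y = 4e^(x)
y' ≠ 2y — the derivative does not match

No, it is not a solution.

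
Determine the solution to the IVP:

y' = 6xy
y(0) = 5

General solution: y = Ce^(3x²)
Applying IC y(0) = 5:
Particular solution: y = 5e^(3x²)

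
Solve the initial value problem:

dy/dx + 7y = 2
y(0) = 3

General solution: y = 2/7 + Ce^(-7x)
Applying y(0) = 3: C = 3 - 2/7 = 19/7
Particular solution: y = 2/7 + (19/7)e^(-7x)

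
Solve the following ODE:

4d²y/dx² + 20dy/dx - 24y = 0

Characteristic equation: 4r² + 20r - 24 = 0
Divide by 4: r² + 5r - 6 = 0
Roots: r = 1, -6 (distinct real)
General solution: y = C₁e^x + C₂e^(-6x)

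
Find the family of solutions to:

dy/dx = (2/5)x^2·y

Separating variables and integrating:
ln|y| = 2x^3/15 + C

General solution: y = Ce^(2x^3/15)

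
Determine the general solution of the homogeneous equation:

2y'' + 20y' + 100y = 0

Characteristic equation: 2r² + 20r + 100 = 0
Divide by 2: r² + 10r + 50 = 0
Roots: r = -5 ± 5i (complex conjugates)
General solution: y = e^(-5x)(C₁cos(5x) + C₂sin(5x))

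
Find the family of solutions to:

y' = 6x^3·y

Separating variables and integrating:
ln|y| = 3x^4/2 + C

General solution: y = Ce^(3x^4/2)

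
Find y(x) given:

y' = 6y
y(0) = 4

General solution: y = Ce^(6x)
Applying IC y(0) = 4:
Particular solution: y = 4e^(6x)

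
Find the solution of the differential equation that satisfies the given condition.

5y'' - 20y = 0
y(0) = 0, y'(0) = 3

General solution: y = C₁e^(2x) + C₂e^(-2x)
Applying ICs: C₁ = 3/4, C₂ = -3/4
Particular solution: y = (3/4)e^(2x) - (3/4)e^(-2x)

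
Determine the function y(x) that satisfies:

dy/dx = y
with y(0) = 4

General solution: y = Ce^x
Applying IC y(0) = 4:
Particular solution: y = 4e^x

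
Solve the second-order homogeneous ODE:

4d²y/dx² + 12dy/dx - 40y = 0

Characteristic equation: 4r² + 12r - 40 = 0
Divide by 4: r² + 3r - 10 = 0
Roots: r = 2, -5 (distinct real)
General solution: y = C₁e^(2x) + C₂e^(-5x)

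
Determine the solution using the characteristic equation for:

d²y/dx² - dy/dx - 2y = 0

Characteristic equation: r² - r - 2 = 0
Roots: r = 2, -1 (distinct real)
General solution: y = C₁e^(2x) + C₂e^(-x)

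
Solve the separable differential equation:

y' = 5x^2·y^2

Separating variables and integrating:
-1/y = 5x^3/3 + C

General solution: y^-1 = (-5/3)x^3 + C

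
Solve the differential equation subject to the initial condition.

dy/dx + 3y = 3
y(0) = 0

General solution: y = 1 + Ce^(-3x)
Applying y(0) = 0: C = 0 - 1 = -1
Particular solution: y = 1 - e^(-3x)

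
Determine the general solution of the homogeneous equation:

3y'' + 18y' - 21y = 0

Characteristic equation: 3r² + 18r - 21 = 0
Divide by 3: r² + 6r - 7 = 0
Roots: r = 1, -7 (distinct real)
General solution: y = C₁e^x + C₂e^(-7x)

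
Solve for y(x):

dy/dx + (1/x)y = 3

Using integrating factor method:

General solution: y = (3/2)x + C/x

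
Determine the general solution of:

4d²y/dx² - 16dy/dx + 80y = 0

Characteristic equation: 4r² - 16r + 80 = 0
Divide by 4: r² - 4r + 20 = 0
Roots: r = 2 ± 4i (complex conjugates)
General solution: y = e^(2x)(C₁cos(4x) + C₂sin(4x))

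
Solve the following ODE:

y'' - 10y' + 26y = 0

Characteristic equation: r² - 10r + 26 = 0
Roots: r = 5 ± i (complex conjugates)
General solution: y = e^(5x)(C₁cos(x) + C₂sin(x))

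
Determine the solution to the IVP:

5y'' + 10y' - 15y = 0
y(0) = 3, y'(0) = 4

General solution: y = C₁e^x + C₂e^(-3x)
Applying ICs: C₁ = 13/4, C₂ = -1/4
Particular solution: y = (13/4)e^x - (1/4)e^(-3x)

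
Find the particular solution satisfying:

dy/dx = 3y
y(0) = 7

General solution: y = Ce^(3x)
Applying IC y(0) = 7:
Particular solution: y = 7e^(3x)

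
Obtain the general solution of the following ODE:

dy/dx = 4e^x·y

Separating variables and integrating:
ln|y| = 4e^x + C

General solution: y = Ce^(4e^x)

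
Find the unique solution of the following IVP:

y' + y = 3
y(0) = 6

General solution: y = 3 + Ce^(-x)
Applying y(0) = 6: C = 6 - 3 = 3
Particular solution: y = 3 + 3e^(-x)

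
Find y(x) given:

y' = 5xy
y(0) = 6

General solution: y = Ce^(5x²/2)
Applying IC y(0) = 6:
Particular solution: y = 6e^(5x²/2)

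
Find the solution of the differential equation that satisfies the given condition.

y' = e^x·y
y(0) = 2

General solution: y = Ce^(e^x)
Applying IC y(0) = 2:
Particular solution: y = 2e^(e^x - 1)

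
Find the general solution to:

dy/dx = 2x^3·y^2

Separating variables and integrating:
-1/y = x^4/2 + C

General solution: y^-1 = (-1/2)x^4 + C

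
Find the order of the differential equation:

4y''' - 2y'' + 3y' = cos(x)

The order is 3 (highest derivative is of order 3).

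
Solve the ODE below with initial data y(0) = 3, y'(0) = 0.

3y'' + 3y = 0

General solution: y = C₁cos(x) + C₂sin(x)
Complex roots r = ±i
Applying ICs: C₁ = 3, C₂ = 0
Particular solution: y = 3cos(x)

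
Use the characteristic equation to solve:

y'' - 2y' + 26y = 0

Characteristic equation: r² - 2r + 26 = 0
Roots: r = 1 ± 5i (complex conjugates)
General solution: y = e^x(C₁cos(5x) + C₂sin(5x))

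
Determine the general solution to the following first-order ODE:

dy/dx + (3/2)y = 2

Using integrating factor method:

General solution: y = 4/3 + Ce^(-3x/2)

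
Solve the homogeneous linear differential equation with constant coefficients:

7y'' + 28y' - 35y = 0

Characteristic equation: 7r² + 28r - 35 = 0
Divide by 7: r² + 4r - 5 = 0
Roots: r = 1, -5 (distinct real)
General solution: y = C₁e^x + C₂e^(-5x)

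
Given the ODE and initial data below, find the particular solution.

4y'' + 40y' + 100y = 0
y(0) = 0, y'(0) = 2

General solution: y = (C₁ + C₂x)e^(-5x)
Repeated root r = -5
Applying ICs: C₁ = 0, C₂ = 2
Particular solution: y = 2xe^(-5x)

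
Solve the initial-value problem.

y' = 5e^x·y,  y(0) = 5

General solution: y = Ce^(5e^x)
Applying IC y(0) = 5:
Particular solution: y = 5e^(5(e^x - 1))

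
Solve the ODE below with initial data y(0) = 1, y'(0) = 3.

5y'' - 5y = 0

General solution: y = C₁e^x + C₂e^(-x)
Applying ICs: C₁ = 2, C₂ = -1
Particular solution: y = 2e^x - e^(-x)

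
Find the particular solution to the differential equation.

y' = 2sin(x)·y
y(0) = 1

General solution: y = Ce^(-2cos(x))
Applying IC y(0) = 1:
Particular solution: y = e^(2(1-cos(x)))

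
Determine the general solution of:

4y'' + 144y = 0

Characteristic equation: 4r² + 144 = 0
Divide by 4: r² + 36 = 0
Roots: r = ±6i (complex conjugates)
General solution: y = C₁cos(6x) + C₂sin(6x)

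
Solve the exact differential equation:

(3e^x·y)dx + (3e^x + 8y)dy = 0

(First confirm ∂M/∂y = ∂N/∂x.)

Verify exactness: ∂M/∂y = ∂N/∂x ✓
Find F(x,y) such that ∂F/∂x = M, ∂F/∂y = N
Solution: 3e^x·y + 4y² = C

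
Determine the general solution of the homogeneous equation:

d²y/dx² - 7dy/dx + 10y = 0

Characteristic equation: r² - 7r + 10 = 0
Roots: r = 2, 5 (distinct real)
General solution: y = C₁e^(2x) + C₂e^(5x)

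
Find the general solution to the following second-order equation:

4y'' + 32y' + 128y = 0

Characteristic equation: 4r² + 32r + 128 = 0
Divide by 4: r² + 8r + 32 = 0
Roots: r = -4 ± 4i (complex conjugates)
General solution: y = e^(-4x)(C₁cos(4x) + C₂sin(4x))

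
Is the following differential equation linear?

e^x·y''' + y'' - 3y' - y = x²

Yes. Linear (y and its derivatives appear to the first power only, no products of y terms)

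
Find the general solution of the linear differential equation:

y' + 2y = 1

Using integrating factor method:

General solution: y = 1/2 + Ce^(-2x)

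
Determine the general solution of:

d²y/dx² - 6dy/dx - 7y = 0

Characteristic equation: r² - 6r - 7 = 0
Roots: r = 7, -1 (distinct real)
General solution: y = C₁e^(7x) + C₂e^(-x)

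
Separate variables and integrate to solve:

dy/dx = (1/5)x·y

Separating variables and integrating:
ln|y| = x^2/10 + C

General solution: y = Ce^(x^2/10)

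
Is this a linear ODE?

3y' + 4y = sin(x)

Yes. Linear (y and its derivatives appear to the first power only, no products of y terms)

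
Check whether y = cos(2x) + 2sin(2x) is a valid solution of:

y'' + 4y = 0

Verification:
y'' = -4cos(2x) - 8sin(2x)
y'' + 4y = 0 ✓

Yes, it is a solution.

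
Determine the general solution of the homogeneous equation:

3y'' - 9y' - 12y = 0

Characteristic equation: 3r² - 9r - 12 = 0
Divide by 3: r² - 3r - 4 = 0
Roots: r = 4, -1 (distinct real)
General solution: y = C₁e^(4x) + C₂e^(-x)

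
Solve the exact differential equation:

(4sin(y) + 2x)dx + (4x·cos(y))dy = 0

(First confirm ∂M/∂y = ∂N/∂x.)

Verify exactness: ∂M/∂y = ∂N/∂x ✓
Find F(x,y) such that ∂F/∂x = M, ∂F/∂y = N
Solution: 4x·sin(y) + x² = C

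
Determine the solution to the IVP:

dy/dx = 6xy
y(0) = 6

General solution: y = Ce^(3x²)
Applying IC y(0) = 6:
Particular solution: y = 6e^(3x²)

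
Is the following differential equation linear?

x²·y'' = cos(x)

Yes. Linear (y and its derivatives appear to the first power only, no products of y terms)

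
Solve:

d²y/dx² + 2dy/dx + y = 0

Characteristic equation: r² + 2r + 1 = 0
Factored: (r + 1)² = 0
Repeated root: r = -1
General solution: y = (C₁ + C₂x)e^(-x)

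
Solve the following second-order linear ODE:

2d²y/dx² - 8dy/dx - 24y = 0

Characteristic equation: 2r² - 8r - 24 = 0
Divide by 2: r² - 4r - 12 = 0
Roots: r = 6, -2 (distinct real)
General solution: y = C₁e^(6x) + C₂e^(-2x)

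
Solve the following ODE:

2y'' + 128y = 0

Characteristic equation: 2r² + 128 = 0
Divide by 2: r² + 64 = 0
Roots: r = ±8i (complex conjugates)
General solution: y = C₁cos(8x) + C₂sin(8x)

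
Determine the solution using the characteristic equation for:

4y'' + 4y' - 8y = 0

Characteristic equation: 4r² + 4r - 8 = 0
Divide by 4: r² + r - 2 = 0
Roots: r = 1, -2 (distinct real)
General solution: y = C₁e^x + C₂e^(-2x)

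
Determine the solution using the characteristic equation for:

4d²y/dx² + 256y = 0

Characteristic equation: 4r² + 256 = 0
Divide by 4: r² + 64 = 0
Roots: r = ±8i (complex conjugates)
General solution: y = C₁cos(8x) + C₂sin(8x)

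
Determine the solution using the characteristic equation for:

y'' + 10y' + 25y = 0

Characteristic equation: r² + 10r + 25 = 0
Factored: (r + 5)² = 0
Repeated root: r = -5
General solution: y = (C₁ + C₂x)e^(-5x)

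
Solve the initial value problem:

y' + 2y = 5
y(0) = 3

General solution: y = 5/2 + Ce^(-2x)
Applying y(0) = 3: C = 3 - 5/2 = 1/2
Particular solution: y = 5/2 + (1/2)e^(-2x)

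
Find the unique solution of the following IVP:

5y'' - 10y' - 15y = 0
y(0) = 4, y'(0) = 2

General solution: y = C₁e^(3x) + C₂e^(-x)
Applying ICs: C₁ = 3/2, C₂ = 5/2
Particular solution: y = (3/2)e^(3x) + (5/2)e^(-x)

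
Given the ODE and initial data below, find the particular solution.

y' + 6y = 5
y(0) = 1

General solution: y = 5/6 + Ce^(-6x)
Applying y(0) = 1: C = 1 - 5/6 = 1/6
Particular solution: y = 5/6 + (1/6)e^(-6x)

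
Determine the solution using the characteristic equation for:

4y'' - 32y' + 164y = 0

Characteristic equation: 4r² - 32r + 164 = 0
Divide by 4: r² - 8r + 41 = 0
Roots: r = 4 ± 5i (complex conjugates)
General solution: y = e^(4x)(C₁cos(5x) + C₂sin(5x))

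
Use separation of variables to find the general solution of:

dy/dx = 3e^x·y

Separating variables and integrating:
ln|y| = 3e^x + C

General solution: y = Ce^(3e^x)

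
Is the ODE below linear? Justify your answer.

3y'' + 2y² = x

No. Nonlinear (y² term)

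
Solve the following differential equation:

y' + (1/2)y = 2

Using integrating factor method:

General solution: y = 4 + Ce^(-x/2)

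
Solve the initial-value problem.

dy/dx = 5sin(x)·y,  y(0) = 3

General solution: y = Ce^(-5cos(x))
Applying IC y(0) = 3:
Particular solution: y = 3e^(5(1-cos(x)))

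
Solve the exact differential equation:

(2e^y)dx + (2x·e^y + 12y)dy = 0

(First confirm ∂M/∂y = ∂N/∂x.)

Verify exactness: ∂M/∂y = ∂N/∂x ✓
Find F(x,y) such that ∂F/∂x = M, ∂F/∂y = N
Solution: 2x·e^y + 6y² = C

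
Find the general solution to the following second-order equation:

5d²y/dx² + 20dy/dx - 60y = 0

Characteristic equation: 5r² + 20r - 60 = 0
Divide by 5: r² + 4r - 12 = 0
Roots: r = 2, -6 (distinct real)
General solution: y = C₁e^(2x) + C₂e^(-6x)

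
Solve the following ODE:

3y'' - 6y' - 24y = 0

Characteristic equation: 3r² - 6r - 24 = 0
Divide by 3: r² - 2r - 8 = 0
Roots: r = 4, -2 (distinct real)
General solution: y = C₁e^(4x) + C₂e^(-2x)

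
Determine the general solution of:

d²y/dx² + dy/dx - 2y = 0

Characteristic equation: r² + r - 2 = 0
Roots: r = 1, -2 (distinct real)
General solution: y = C₁e^x + C₂e^(-2x)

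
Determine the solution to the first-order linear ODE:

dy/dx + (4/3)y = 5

Using integrating factor method:

General solution: y = 15/4 + Ce^(-4x/3)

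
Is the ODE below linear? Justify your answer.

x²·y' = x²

Yes. Linear (y and its derivatives appear to the first power only, no products of y terms)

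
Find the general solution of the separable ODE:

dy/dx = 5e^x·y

Separating variables and integrating:
ln|y| = 5e^x + C

General solution: y = Ce^(5e^x)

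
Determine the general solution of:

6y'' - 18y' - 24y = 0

Characteristic equation: 6r² - 18r - 24 = 0
Divide by 6: r² - 3r - 4 = 0
Roots: r = 4, -1 (distinct real)
General solution: y = C₁e^(4x) + C₂e^(-x)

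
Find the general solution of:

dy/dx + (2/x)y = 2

Using integrating factor method:

General solution: y = (2/3)x + Cx^(-2)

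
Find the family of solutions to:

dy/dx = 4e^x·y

Separating variables and integrating:
ln|y| = 4e^x + C

General solution: y = Ce^(4e^x)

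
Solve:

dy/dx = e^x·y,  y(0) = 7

General solution: y = Ce^(e^x)
Applying IC y(0) = 7:
Particular solution: y = 7e^(e^x - 1)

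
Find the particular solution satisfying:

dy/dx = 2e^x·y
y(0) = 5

General solution: y = Ce^(2e^x)
Applying IC y(0) = 5:
Particular solution: y = 5e^(2(e^x - 1))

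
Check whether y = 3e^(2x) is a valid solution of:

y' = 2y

Verification:
y = 3e^(2x)
y' = 6e^(2x)
2y = 6e^(2x)
y' = 2y ✓

Yes, it is a solution.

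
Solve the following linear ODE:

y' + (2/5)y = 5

Using integrating factor method:

General solution: y = 25/2 + Ce^(-2x/5)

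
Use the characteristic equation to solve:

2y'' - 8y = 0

Characteristic equation: 2r² - 8 = 0
Divide by 2: r² - 4 = 0
Roots: r = 2, -2 (distinct real)
General solution: y = C₁e^(2x) + C₂e^(-2x)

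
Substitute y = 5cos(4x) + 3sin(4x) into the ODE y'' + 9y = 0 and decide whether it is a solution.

Verification:
y'' = -80cos(4x) - 48sin(4x)
y'' + 9y ≠ 0 (frequency mismatch: got 16 instead of 9)

No, it is not a solution.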